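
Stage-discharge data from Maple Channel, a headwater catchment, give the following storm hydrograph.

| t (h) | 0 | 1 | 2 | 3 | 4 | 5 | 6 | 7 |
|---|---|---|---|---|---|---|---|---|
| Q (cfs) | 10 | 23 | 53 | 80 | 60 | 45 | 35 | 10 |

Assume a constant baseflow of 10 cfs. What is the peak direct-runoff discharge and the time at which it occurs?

Subtracting baseflow gives direct-runoff ordinates: 0.0, 13.0, 43.0, 70.0, 50.0, 35.0, 25.0, 0.0 cfs.
The maximum is 70.0 cfs, occurring at the reading for t = 3 h.

Q_p = 70.0 cfs at t = 3 h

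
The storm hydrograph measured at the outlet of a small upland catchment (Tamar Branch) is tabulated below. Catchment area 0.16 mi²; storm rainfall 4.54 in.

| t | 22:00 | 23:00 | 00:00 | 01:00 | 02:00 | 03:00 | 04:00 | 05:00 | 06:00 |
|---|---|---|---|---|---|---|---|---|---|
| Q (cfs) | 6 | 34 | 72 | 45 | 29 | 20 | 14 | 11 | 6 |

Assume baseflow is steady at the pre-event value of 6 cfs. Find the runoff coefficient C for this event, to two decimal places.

ΣQ_DR = 183.0 cfs; V = ΣQ_DR·Δt = 6.588 × 10^5 ft³.
Runoff depth d = V / A = 1.772 in.
C = d / P = 1.772 / 4.54 = 0.39.

C ≈ 0.39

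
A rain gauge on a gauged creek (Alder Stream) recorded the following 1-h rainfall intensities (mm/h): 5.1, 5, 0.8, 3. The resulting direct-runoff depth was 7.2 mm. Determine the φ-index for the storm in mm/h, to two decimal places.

φ ≈ 1.97 mm/h

Only the 3 blocks with intensity above φ contribute runoff: 5.1, 5, 3 mm/h.
Σ(I−φ)·Δt = d  ⇒  (5.1+5+3 − 3φ)·1 = 7.2
φ = (13.10 − 7.2/1) / 3 = 1.97 mm/h.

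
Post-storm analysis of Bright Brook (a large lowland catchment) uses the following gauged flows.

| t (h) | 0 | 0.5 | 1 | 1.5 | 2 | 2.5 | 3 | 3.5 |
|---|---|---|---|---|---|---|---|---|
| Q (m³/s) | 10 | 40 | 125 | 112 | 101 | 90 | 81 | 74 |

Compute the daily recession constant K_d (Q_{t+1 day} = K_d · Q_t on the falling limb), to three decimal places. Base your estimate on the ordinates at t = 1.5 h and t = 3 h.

Between t = 1.5 h and t = 3 h the flow falls from 112 to 81 m³/s over 3×0.5 h = 1.5 h.
Per-interval ratio K = (81/112)^(1/3) = 0.8976; K_d = K^(24/0.5) = 0.006.

K_d ≈ 0.006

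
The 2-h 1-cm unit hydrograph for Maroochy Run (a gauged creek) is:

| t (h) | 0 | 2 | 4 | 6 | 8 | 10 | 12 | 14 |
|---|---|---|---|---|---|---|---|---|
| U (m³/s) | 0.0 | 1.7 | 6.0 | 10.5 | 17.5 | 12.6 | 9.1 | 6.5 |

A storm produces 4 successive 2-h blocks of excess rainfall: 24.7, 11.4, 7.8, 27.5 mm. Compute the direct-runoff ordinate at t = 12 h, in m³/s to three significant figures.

Q ≈ 79.4 m³/s

By discrete convolution, Q_j = Σ (P_i / 10 mm) · U_{j−i}.
At t = 12 h (j=6): Q = (24.7/10)·9.1 + (11.4/10)·12.6 + (7.8/10)·17.5 + (27.5/10)·10.5 = 79.4 m³/s.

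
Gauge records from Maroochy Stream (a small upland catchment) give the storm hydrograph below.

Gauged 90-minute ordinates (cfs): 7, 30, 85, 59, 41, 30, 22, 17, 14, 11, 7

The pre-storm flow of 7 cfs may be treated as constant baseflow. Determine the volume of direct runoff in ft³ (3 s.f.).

Direct-runoff ordinates (Q − Q_b): 0.0, 23.0, 78.0, 52.0, 34.0, 23.0, 15.0, 10.0, 7.0, 4.0, 0.0 cfs.
ΣQ_DR = 246.0 cfs.
With Δt = 1.5 h = 5400 s, V = ΣQ_DR · Δt = 246.0 × 5400 = 1.33 × 10^6 ft³.

V ≈ 1.33 × 10^6 ft³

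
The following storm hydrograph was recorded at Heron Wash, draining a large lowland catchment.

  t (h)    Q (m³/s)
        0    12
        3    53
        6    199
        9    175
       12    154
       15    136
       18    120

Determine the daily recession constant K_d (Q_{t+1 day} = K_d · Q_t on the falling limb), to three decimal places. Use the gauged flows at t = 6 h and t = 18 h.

K_d ≈ 0.364

Between t = 6 h and t = 18 h the flow falls from 199 to 120 m³/s over 4×3 h = 12 h.
Per-interval ratio K = (120/199)^(1/4) = 0.8812; K_d = K^(24/3) = 0.364.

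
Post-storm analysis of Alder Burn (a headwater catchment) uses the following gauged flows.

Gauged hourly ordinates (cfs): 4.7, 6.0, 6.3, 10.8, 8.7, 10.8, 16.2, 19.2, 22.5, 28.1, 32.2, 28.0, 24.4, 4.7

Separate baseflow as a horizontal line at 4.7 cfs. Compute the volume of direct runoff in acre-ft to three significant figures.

V ≈ 13.0 acre-ft

Direct-runoff ordinates (Q − Q_b): 0.0, 1.3, 1.6, 6.1, 4.0, 6.1, 11.5, 14.5, 17.8, 23.4, 27.5, 23.3, 19.7, 0.0 cfs.
ΣQ_DR = 156.8 cfs.
With Δt = 1 h = 3600 s, V = ΣQ_DR · Δt = 156.8 × 3600 = 5.64 × 10^5 ft³ = 13.0 acre-ft.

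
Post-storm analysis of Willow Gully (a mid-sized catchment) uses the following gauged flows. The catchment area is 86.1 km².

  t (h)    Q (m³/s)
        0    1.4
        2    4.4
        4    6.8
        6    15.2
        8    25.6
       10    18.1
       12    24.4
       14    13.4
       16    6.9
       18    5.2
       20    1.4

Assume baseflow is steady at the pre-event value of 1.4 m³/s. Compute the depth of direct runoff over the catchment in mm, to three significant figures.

Direct runoff: 0.0, 3.0, 5.4, 13.8, 24.2, 16.7, 23.0, 12.0, 5.5, 3.8, 0.0 m³/s; ΣQ_DR = 107.4 m³/s.
V = ΣQ_DR · Δt = 107.4 × 7200 s = 7.733 × 10^5 m³.
Over A = 86.1 km², depth = V / A = 8.98 mm.

d ≈ 8.98 mm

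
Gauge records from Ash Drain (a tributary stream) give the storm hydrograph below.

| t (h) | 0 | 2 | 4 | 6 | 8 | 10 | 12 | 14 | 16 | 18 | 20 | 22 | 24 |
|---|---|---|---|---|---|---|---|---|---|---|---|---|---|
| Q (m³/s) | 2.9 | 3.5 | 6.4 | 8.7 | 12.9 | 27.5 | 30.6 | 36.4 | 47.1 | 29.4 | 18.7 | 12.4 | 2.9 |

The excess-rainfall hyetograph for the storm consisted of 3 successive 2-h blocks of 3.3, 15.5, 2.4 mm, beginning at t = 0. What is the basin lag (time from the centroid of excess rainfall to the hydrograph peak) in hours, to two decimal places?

Centroid of excess rainfall: t_c = Σ P_i·t̄_i / ΣP_i = 2.9151 h (block centres at 1, 3, 5 h).
Hydrograph peak occurs at t = 16 h, so basin lag t_L = 16 − 2.9151 = 13.08 h.

t_L ≈ 13.08 h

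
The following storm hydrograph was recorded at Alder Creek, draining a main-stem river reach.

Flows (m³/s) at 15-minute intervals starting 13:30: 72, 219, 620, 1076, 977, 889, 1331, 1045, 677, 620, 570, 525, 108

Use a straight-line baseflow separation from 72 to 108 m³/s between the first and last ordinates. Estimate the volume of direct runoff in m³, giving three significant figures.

Direct-runoff ordinates (Q − Q_b): 0.00, 144.00, 542.00, 995.00, 893.00, 802.00, 1241.00, 952.00, 581.00, 521.00, 468.00, 420.00, 0.00 m³/s.
ΣQ_DR = 7559 m³/s.
With Δt = 0.25 h = 900 s, V = ΣQ_DR · Δt = 7559 × 900 = 6.80 × 10^6 m³.

V ≈ 6.80 × 10^6 m³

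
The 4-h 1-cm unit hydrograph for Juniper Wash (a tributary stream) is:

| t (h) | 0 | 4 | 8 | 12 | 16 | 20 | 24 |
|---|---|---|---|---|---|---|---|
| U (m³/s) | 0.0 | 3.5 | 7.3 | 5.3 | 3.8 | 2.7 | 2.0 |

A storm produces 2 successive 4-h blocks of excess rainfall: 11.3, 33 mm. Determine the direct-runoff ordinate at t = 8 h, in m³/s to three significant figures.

Q ≈ 19.8 m³/s

By discrete convolution, Q_j = Σ (P_i / 10 mm) · U_{j−i}.
At t = 8 h (j=2): Q = (11.3/10)·7.3 + (33/10)·3.5 = 19.8 m³/s.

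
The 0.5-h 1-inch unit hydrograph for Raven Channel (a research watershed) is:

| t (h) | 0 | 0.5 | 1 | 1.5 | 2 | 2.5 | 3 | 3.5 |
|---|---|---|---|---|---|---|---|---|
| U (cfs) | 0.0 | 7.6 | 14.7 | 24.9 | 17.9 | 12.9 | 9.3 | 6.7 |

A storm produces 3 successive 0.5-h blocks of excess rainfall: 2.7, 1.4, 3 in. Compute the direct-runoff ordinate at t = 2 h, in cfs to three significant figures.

Q ≈ 127 cfs

By discrete convolution, Q_j = Σ (P_i / 1 in) · U_{j−i}.
At t = 2 h (j=4): Q = (2.7/1)·17.9 + (1.4/1)·24.9 + (3/1)·14.7 = 127 cfs.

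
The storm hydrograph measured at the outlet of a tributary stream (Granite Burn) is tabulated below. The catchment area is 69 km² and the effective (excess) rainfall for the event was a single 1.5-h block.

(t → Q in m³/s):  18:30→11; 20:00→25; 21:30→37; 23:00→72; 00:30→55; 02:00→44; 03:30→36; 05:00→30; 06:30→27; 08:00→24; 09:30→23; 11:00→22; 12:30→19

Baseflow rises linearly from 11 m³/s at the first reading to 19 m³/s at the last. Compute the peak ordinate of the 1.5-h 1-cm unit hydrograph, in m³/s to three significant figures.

U_p ≈ 32.8 m³/s

Direct runoff: 0.00, 13.33, 24.67, 59.00, 41.33, 29.67, 21.00, 14.33, 10.67, 7.00, 5.33, 3.67, 0.00 m³/s; ΣQ_DR = 230.0 m³/s, peak = 59.00 m³/s.
Runoff depth d = ΣQ_DR·Δt / A = 230.0 × 5400 / (69 km²) = 18.00 mm.
The 1-cm UH is the DRH scaled by (10 mm)/d, so U_p = 59.00 × 10/18.00 = 32.8 m³/s.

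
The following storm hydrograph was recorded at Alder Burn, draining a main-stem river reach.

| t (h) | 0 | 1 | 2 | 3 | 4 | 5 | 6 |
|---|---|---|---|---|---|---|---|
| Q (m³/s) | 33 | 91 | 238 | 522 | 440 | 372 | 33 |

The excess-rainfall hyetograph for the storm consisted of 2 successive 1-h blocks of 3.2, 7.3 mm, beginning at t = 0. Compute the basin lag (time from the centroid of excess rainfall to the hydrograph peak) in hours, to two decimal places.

Centroid of excess rainfall: t_c = Σ P_i·t̄_i / ΣP_i = 1.1952 h (block centres at 0.5, 1.5 h).
Hydrograph peak occurs at t = 3 h, so basin lag t_L = 3 − 1.1952 = 1.80 h.

t_L ≈ 1.80 h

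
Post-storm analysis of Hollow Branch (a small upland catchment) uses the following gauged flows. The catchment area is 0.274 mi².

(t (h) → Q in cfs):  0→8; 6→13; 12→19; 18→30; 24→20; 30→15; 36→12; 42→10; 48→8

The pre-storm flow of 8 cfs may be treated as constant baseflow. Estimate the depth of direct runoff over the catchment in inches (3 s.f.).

Direct runoff: 0.0, 5.0, 11.0, 22.0, 12.0, 7.0, 4.0, 2.0, 0.0 cfs; ΣQ_DR = 63.00 cfs.
V = ΣQ_DR · Δt = 63.00 × 21600 s = 1.361 × 10^6 ft³.
Over A = 0.274 mi², depth = V / A = 2.14 in.

d ≈ 2.14 in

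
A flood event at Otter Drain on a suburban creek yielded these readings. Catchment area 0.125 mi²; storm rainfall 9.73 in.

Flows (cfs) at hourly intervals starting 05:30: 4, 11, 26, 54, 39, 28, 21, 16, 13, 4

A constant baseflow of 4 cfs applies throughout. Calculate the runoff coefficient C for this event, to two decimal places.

ΣQ_DR = 176.0 cfs; V = ΣQ_DR·Δt = 6.336 × 10^5 ft³.
Runoff depth d = V / A = 2.182 in.
C = d / P = 2.182 / 9.73 = 0.22.

C ≈ 0.22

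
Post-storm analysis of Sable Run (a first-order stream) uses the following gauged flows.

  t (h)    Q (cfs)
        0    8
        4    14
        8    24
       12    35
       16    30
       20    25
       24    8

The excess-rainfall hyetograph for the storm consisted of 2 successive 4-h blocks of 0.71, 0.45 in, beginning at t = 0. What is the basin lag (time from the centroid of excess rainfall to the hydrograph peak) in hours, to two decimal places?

t_L ≈ 8.45 h

Centroid of excess rainfall: t_c = Σ P_i·t̄_i / ΣP_i = 3.5517 h (block centres at 2, 6 h).
Hydrograph peak occurs at t = 12 h, so basin lag t_L = 12 − 3.5517 = 8.45 h.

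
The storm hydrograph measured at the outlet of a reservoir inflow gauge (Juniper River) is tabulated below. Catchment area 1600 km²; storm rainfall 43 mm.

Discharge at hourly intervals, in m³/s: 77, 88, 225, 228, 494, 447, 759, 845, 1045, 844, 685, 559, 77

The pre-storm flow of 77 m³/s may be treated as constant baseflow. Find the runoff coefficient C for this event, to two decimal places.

ΣQ_DR = 5372 m³/s; V = ΣQ_DR·Δt = 1.934 × 10^7 m³.
Runoff depth d = V / A = 12.09 mm.
C = d / P = 12.09 / 43 = 0.28.

C ≈ 0.28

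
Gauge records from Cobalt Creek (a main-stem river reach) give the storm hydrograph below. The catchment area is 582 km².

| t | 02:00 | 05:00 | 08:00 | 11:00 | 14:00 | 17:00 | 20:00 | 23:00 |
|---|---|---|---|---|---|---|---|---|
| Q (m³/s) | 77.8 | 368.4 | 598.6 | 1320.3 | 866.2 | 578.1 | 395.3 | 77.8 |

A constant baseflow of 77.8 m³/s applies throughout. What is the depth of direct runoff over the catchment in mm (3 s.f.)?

Direct runoff: 0.0, 290.6, 520.8, 1242.5, 788.4, 500.3, 317.5, 0.0 m³/s; ΣQ_DR = 3660 m³/s.
V = ΣQ_DR · Δt = 3660 × 10800 s = 3.953 × 10^7 m³.
Over A = 582 km², depth = V / A = 67.9 mm.

d ≈ 67.9 mm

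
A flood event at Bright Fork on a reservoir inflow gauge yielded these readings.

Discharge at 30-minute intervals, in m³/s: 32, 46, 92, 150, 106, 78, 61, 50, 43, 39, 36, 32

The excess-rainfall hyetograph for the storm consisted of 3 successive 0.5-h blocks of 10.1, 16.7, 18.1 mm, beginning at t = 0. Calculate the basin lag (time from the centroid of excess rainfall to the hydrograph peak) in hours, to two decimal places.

t_L ≈ 0.66 h

Centroid of excess rainfall: t_c = Σ P_i·t̄_i / ΣP_i = 0.8391 h (block centres at 0.25, 0.75, 1.25 h).
Hydrograph peak occurs at t = 1.5 h, so basin lag t_L = 1.5 − 0.8391 = 0.66 h.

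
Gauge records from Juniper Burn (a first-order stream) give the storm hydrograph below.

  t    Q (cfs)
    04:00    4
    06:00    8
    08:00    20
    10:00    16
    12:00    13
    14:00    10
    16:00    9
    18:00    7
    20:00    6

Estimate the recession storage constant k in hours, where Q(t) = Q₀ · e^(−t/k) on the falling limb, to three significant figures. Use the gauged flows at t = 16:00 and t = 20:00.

On the falling limb, Q drops from 9 to 6 cfs between t = 16:00 and t = 20:00 (Δt = 4 h).
k = −Δt / ln(Q₂/Q₁) = −4 / ln(6/9) = 9.87 h.

k ≈ 9.87 h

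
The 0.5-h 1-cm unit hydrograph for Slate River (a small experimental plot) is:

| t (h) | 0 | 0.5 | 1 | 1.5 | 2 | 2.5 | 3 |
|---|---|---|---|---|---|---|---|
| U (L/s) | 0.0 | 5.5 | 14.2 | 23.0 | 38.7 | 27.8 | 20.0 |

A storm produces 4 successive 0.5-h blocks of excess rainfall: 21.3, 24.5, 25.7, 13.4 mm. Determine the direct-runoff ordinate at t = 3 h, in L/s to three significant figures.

Q ≈ 241 L/s

By discrete convolution, Q_j = Σ (P_i / 10 mm) · U_{j−i}.
At t = 3 h (j=6): Q = (21.3/10)·20.0 + (24.5/10)·27.8 + (25.7/10)·38.7 + (13.4/10)·23.0 = 241 L/s.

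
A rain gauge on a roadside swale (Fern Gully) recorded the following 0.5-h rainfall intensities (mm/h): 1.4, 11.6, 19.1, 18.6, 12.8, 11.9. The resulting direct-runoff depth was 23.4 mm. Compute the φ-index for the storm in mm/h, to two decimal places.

φ ≈ 5.44 mm/h

Only the 5 blocks with intensity above φ contribute runoff: 11.6, 19.1, 18.6, 12.8, 11.9 mm/h.
Σ(I−φ)·Δt = d  ⇒  (11.6+19.1+18.6+12.8+11.9 − 5φ)·0.5 = 23.4
φ = (74.00 − 23.4/0.5) / 5 = 5.44 mm/h.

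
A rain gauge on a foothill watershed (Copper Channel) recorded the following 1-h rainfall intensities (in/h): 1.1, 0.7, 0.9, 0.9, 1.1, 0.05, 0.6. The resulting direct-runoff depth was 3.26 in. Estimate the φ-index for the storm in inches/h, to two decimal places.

φ ≈ 0.34 in/h

Only the 6 blocks with intensity above φ contribute runoff: 1.1, 0.7, 0.9, 0.9, 1.1, 0.6 in/h.
Σ(I−φ)·Δt = d  ⇒  (1.1+0.7+0.9+0.9+1.1+0.6 − 6φ)·1 = 3.26
φ = (5.300 − 3.26/1) / 6 = 0.34 in/h.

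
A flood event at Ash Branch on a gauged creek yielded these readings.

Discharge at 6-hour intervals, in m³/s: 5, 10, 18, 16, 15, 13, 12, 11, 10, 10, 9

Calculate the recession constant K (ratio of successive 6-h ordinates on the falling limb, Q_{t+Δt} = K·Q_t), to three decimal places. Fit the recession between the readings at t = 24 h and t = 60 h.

K ≈ 0.918

Using the recession-limb readings at t = 24 h and t = 60 h: Q falls from 15 to 9 m³/s over 6 intervals.
K = (Q₂/Q₁)^(1/6) = (9/15)^(1/6) = 0.918.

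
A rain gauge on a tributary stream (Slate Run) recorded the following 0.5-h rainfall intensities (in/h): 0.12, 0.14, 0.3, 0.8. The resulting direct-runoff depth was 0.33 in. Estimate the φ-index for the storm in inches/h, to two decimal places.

Only the 2 blocks with intensity above φ contribute runoff: 0.3, 0.8 in/h.
Σ(I−φ)·Δt = d  ⇒  (0.3+0.8 − 2φ)·0.5 = 0.33
φ = (1.100 − 0.33/0.5) / 2 = 0.22 in/h.

φ ≈ 0.22 in/h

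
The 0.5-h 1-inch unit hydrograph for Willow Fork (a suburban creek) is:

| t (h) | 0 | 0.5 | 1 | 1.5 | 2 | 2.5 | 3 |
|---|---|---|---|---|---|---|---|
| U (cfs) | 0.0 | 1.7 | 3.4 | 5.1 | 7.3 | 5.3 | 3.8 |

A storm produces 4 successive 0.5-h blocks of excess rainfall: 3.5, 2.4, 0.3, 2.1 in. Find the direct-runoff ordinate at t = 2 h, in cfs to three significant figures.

Q ≈ 42.4 cfs

By discrete convolution, Q_j = Σ (P_i / 1 in) · U_{j−i}.
At t = 2 h (j=4): Q = (3.5/1)·7.3 + (2.4/1)·5.1 + (0.3/1)·3.4 + (2.1/1)·1.7 = 42.4 cfs.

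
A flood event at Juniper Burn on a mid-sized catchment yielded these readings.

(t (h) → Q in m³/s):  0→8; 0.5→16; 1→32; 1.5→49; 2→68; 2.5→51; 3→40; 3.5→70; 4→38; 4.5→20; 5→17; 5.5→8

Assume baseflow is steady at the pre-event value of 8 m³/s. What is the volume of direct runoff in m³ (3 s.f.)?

V ≈ 5.78 × 10^5 m³

Direct-runoff ordinates (Q − Q_b): 0.0, 8.0, 24.0, 41.0, 60.0, 43.0, 32.0, 62.0, 30.0, 12.0, 9.0, 0.0 m³/s.
ΣQ_DR = 321.0 m³/s.
With Δt = 0.5 h = 1800 s, V = ΣQ_DR · Δt = 321.0 × 1800 = 5.78 × 10^5 m³.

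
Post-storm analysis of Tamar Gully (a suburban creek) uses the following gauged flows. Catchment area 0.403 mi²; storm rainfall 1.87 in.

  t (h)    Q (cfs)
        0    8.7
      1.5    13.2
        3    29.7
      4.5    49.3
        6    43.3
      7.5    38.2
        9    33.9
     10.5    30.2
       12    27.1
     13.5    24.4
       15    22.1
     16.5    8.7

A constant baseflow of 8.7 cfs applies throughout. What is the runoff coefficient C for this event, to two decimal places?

ΣQ_DR = 224.4 cfs; V = ΣQ_DR·Δt = 1.212 × 10^6 ft³.
Runoff depth d = V / A = 1.294 in.
C = d / P = 1.294 / 1.87 = 0.69.

C ≈ 0.69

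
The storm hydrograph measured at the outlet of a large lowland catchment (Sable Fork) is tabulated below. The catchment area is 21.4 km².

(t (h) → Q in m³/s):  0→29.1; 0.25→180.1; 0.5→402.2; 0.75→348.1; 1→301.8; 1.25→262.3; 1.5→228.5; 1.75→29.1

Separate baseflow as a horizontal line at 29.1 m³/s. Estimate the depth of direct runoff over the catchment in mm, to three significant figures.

d ≈ 65.1 mm

Direct runoff: 0.0, 151.0, 373.1, 319.0, 272.7, 233.2, 199.4, 0.0 m³/s; ΣQ_DR = 1548 m³/s.
V = ΣQ_DR · Δt = 1548 × 900 s = 1.394 × 10^6 m³.
Over A = 21.4 km², depth = V / A = 65.1 mm.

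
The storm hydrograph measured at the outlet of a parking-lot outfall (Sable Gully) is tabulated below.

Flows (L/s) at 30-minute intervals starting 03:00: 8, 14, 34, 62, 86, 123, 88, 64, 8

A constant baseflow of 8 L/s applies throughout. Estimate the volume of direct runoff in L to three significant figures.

Direct-runoff ordinates (Q − Q_b): 0.0, 6.0, 26.0, 54.0, 78.0, 115.0, 80.0, 56.0, 0.0 L/s.
ΣQ_DR = 415.0 L/s.
With Δt = 0.5 h = 1800 s, V = ΣQ_DR · Δt = 415.0 × 1800 = 7.47 × 10^5 L.

V ≈ 7.47 × 10^5 L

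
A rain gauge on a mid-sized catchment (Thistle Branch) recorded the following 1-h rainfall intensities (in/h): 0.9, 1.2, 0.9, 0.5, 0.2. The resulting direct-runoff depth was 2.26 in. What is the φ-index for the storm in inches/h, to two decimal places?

Only the 4 blocks with intensity above φ contribute runoff: 0.9, 1.2, 0.9, 0.5 in/h.
Σ(I−φ)·Δt = d  ⇒  (0.9+1.2+0.9+0.5 − 4φ)·1 = 2.26
φ = (3.500 − 2.26/1) / 4 = 0.31 in/h.

φ ≈ 0.31 in/h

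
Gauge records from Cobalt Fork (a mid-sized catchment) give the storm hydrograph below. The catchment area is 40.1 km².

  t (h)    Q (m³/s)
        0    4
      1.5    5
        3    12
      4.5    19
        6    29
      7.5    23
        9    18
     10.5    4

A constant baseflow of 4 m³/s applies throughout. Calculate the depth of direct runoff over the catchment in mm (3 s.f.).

Direct runoff: 0.0, 1.0, 8.0, 15.0, 25.0, 19.0, 14.0, 0.0 m³/s; ΣQ_DR = 82.00 m³/s.
V = ΣQ_DR · Δt = 82.00 × 5400 s = 4.428 × 10^5 m³.
Over A = 40.1 km², depth = V / A = 11.0 mm.

d ≈ 11.0 mm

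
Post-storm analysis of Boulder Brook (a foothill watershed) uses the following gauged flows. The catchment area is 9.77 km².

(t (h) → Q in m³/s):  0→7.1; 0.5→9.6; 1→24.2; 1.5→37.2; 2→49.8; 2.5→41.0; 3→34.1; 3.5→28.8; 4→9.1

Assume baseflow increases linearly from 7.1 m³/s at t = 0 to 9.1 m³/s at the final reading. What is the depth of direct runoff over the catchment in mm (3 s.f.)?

d ≈ 31.0 mm

Direct runoff: 0.00, 2.25, 16.60, 29.35, 41.70, 32.65, 25.50, 19.95, 0.00 m³/s; ΣQ_DR = 168.0 m³/s.
V = ΣQ_DR · Δt = 168.0 × 1800 s = 3.024 × 10^5 m³.
Over A = 9.77 km², depth = V / A = 31.0 mm.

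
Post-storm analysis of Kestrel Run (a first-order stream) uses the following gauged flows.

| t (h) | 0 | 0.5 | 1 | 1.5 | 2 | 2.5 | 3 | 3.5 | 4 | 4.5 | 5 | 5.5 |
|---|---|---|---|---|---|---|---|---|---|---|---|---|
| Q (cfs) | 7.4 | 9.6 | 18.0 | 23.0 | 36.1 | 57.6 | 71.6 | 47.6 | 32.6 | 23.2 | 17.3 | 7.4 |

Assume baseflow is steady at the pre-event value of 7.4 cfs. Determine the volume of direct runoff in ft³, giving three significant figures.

V ≈ 4.73 × 10^5 ft³

Direct-runoff ordinates (Q − Q_b): 0.0, 2.2, 10.6, 15.6, 28.7, 50.2, 64.2, 40.2, 25.2, 15.8, 9.9, 0.0 cfs.
ΣQ_DR = 262.6 cfs.
With Δt = 0.5 h = 1800 s, V = ΣQ_DR · Δt = 262.6 × 1800 = 4.73 × 10^5 ft³.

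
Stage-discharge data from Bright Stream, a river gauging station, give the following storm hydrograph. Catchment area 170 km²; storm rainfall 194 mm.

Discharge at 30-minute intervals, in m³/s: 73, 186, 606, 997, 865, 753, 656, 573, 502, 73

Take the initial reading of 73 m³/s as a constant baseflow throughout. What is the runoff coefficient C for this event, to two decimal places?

ΣQ_DR = 4554 m³/s; V = ΣQ_DR·Δt = 8.197 × 10^6 m³.
Runoff depth d = V / A = 48.22 mm.
C = d / P = 48.22 / 194 = 0.25.

C ≈ 0.25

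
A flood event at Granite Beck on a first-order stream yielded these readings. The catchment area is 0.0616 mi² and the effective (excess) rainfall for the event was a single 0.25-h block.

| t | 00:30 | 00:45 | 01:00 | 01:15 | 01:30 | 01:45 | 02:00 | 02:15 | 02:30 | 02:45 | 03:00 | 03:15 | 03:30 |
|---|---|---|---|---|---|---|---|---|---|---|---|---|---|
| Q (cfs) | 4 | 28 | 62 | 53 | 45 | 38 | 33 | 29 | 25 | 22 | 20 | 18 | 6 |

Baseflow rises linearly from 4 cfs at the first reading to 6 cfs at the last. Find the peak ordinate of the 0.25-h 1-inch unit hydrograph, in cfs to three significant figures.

Direct runoff: 0.00, 23.83, 57.67, 48.50, 40.33, 33.17, 28.00, 23.83, 19.67, 16.50, 14.33, 12.17, 0.00 cfs; ΣQ_DR = 318.0 cfs, peak = 57.67 cfs.
Runoff depth d = ΣQ_DR·Δt / A = 318.0 × 900 / (0.0616 mi²) = 2.000 in.
The 1-inch UH is the DRH scaled by (1 in)/d, so U_p = 57.67 × 1/2.000 = 28.8 cfs.

U_p ≈ 28.8 cfs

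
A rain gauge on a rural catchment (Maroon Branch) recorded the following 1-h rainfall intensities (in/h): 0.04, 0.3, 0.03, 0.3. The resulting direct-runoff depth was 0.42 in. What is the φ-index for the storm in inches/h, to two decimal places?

Only the 2 blocks with intensity above φ contribute runoff: 0.3, 0.3 in/h.
Σ(I−φ)·Δt = d  ⇒  (0.3+0.3 − 2φ)·1 = 0.42
φ = (0.6000 − 0.42/1) / 2 = 0.09 in/h.

φ ≈ 0.09 in/h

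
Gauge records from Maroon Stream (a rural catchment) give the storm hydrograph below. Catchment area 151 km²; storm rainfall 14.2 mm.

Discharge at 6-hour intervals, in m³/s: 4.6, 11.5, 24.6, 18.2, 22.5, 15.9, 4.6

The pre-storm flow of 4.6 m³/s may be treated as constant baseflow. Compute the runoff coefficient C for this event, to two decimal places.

C ≈ 0.70

ΣQ_DR = 69.70 m³/s; V = ΣQ_DR·Δt = 1.506 × 10^6 m³.
Runoff depth d = V / A = 9.970 mm.
C = d / P = 9.970 / 14.2 = 0.70.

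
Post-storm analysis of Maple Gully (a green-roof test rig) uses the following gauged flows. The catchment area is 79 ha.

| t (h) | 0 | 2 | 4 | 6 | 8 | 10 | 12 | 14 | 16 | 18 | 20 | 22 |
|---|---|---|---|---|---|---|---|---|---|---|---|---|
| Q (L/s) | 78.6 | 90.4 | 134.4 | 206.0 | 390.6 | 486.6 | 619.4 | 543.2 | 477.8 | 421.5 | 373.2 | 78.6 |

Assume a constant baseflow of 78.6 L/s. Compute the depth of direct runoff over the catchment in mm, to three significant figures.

d ≈ 27.0 mm

Direct runoff: 0.0, 11.8, 55.8, 127.4, 312.0, 408.0, 540.8, 464.6, 399.2, 342.9, 294.6, 0.0 L/s; ΣQ_DR = 2957 L/s.
V = ΣQ_DR · Δt = 2957 × 7200 s = 2.129 × 10^7 L.
Over A = 79 ha, depth = V / A = 27.0 mm.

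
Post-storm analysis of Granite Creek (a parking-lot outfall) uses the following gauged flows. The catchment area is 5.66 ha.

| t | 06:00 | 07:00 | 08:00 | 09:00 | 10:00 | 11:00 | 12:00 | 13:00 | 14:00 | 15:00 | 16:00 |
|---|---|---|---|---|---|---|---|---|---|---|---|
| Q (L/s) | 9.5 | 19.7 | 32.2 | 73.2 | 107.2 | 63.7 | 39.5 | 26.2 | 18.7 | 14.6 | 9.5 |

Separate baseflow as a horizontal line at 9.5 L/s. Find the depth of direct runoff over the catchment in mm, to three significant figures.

d ≈ 19.7 mm

Direct runoff: 0.0, 10.2, 22.7, 63.7, 97.7, 54.2, 30.0, 16.7, 9.2, 5.1, 0.0 L/s; ΣQ_DR = 309.5 L/s.
V = ΣQ_DR · Δt = 309.5 × 3600 s = 1.114 × 10^6 L.
Over A = 5.66 ha, depth = V / A = 19.7 mm.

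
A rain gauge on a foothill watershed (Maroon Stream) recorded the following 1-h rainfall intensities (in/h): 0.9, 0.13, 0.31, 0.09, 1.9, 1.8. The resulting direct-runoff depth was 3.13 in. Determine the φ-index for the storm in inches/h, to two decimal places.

φ ≈ 0.49 in/h

Only the 3 blocks with intensity above φ contribute runoff: 0.9, 1.9, 1.8 in/h.
Σ(I−φ)·Δt = d  ⇒  (0.9+1.9+1.8 − 3φ)·1 = 3.13
φ = (4.600 − 3.13/1) / 3 = 0.49 in/h.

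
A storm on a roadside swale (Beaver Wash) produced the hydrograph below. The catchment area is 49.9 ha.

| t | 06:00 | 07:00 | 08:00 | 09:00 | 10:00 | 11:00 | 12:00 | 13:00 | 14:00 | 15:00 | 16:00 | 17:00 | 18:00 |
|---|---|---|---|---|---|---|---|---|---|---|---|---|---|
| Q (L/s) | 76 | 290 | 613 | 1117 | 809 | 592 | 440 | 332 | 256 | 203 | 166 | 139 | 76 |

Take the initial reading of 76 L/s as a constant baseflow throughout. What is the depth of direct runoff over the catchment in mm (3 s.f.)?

d ≈ 29.7 mm

Direct runoff: 0.0, 214.0, 537.0, 1041.0, 733.0, 516.0, 364.0, 256.0, 180.0, 127.0, 90.0, 63.0, 0.0 L/s; ΣQ_DR = 4121 L/s.
V = ΣQ_DR · Δt = 4121 × 3600 s = 1.484 × 10^7 L.
Over A = 49.9 ha, depth = V / A = 29.7 mm.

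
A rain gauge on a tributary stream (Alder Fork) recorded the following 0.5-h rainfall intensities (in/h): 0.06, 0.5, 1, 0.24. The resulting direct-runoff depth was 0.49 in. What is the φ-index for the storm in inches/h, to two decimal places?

φ ≈ 0.26 in/h

Only the 2 blocks with intensity above φ contribute runoff: 0.5, 1 in/h.
Σ(I−φ)·Δt = d  ⇒  (0.5+1 − 2φ)·0.5 = 0.49
φ = (1.500 − 0.49/0.5) / 2 = 0.26 in/h.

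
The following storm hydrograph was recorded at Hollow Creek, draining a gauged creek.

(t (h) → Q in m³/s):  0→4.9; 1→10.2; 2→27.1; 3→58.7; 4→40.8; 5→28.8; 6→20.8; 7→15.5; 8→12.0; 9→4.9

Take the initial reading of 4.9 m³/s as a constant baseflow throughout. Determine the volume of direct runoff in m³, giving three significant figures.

Direct-runoff ordinates (Q − Q_b): 0.0, 5.3, 22.2, 53.8, 35.9, 23.9, 15.9, 10.6, 7.1, 0.0 m³/s.
ΣQ_DR = 174.7 m³/s.
With Δt = 1 h = 3600 s, V = ΣQ_DR · Δt = 174.7 × 3600 = 6.29 × 10^5 m³.

V ≈ 6.29 × 10^5 m³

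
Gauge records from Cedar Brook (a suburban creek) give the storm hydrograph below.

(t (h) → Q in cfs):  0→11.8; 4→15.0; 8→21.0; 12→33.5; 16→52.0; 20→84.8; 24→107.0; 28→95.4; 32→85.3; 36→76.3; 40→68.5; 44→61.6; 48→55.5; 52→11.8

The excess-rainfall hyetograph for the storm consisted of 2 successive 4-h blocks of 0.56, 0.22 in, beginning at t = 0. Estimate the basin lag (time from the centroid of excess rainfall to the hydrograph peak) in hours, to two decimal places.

t_L ≈ 20.87 h

Centroid of excess rainfall: t_c = Σ P_i·t̄_i / ΣP_i = 3.1282 h (block centres at 2, 6 h).
Hydrograph peak occurs at t = 24 h, so basin lag t_L = 24 − 3.1282 = 20.87 h.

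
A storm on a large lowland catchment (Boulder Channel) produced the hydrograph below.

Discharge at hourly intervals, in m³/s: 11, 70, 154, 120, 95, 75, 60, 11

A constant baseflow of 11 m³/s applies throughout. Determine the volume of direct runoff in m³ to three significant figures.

V ≈ 1.83 × 10^6 m³

Direct-runoff ordinates (Q − Q_b): 0.0, 59.0, 143.0, 109.0, 84.0, 64.0, 49.0, 0.0 m³/s.
ΣQ_DR = 508.0 m³/s.
With Δt = 1 h = 3600 s, V = ΣQ_DR · Δt = 508.0 × 3600 = 1.83 × 10^6 m³.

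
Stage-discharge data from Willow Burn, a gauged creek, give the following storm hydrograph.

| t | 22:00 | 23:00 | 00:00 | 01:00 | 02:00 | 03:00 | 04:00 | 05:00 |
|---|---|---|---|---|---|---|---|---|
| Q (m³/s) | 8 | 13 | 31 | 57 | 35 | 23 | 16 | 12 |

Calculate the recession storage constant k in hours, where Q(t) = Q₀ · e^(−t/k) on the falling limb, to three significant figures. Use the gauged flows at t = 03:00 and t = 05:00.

k ≈ 3.07 h

On the falling limb, Q drops from 23 to 12 m³/s between t = 03:00 and t = 05:00 (Δt = 2 h).
k = −Δt / ln(Q₂/Q₁) = −2 / ln(12/23) = 3.07 h.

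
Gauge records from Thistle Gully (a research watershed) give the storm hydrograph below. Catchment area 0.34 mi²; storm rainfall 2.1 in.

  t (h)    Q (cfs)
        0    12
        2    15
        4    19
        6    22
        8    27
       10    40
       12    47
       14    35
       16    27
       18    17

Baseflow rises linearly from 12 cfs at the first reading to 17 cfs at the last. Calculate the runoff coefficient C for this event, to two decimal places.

C ≈ 0.50

ΣQ_DR = 116.0 cfs; V = ΣQ_DR·Δt = 8.352 × 10^5 ft³.
Runoff depth d = V / A = 1.057 in.
C = d / P = 1.057 / 2.1 = 0.50.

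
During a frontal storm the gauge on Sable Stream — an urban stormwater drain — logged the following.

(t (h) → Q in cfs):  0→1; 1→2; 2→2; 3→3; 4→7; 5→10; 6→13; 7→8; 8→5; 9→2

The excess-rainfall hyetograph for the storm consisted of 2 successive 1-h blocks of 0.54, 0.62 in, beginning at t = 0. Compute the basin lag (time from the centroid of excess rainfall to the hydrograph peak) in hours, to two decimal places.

Centroid of excess rainfall: t_c = Σ P_i·t̄_i / ΣP_i = 1.0345 h (block centres at 0.5, 1.5 h).
Hydrograph peak occurs at t = 6 h, so basin lag t_L = 6 − 1.0345 = 4.97 h.

t_L ≈ 4.97 h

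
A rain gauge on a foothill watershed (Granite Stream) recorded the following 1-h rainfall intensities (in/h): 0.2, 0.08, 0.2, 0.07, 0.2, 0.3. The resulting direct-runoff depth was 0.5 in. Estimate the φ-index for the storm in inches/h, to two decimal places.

Only the 4 blocks with intensity above φ contribute runoff: 0.2, 0.2, 0.2, 0.3 in/h.
Σ(I−φ)·Δt = d  ⇒  (0.2+0.2+0.2+0.3 − 4φ)·1 = 0.5
φ = (0.9000 − 0.5/1) / 4 = 0.10 in/h.

φ ≈ 0.10 in/h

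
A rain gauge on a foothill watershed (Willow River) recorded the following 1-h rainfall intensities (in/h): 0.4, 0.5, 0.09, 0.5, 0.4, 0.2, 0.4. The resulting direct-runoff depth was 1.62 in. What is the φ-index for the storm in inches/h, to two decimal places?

φ ≈ 0.13 in/h

Only the 6 blocks with intensity above φ contribute runoff: 0.4, 0.5, 0.5, 0.4, 0.2, 0.4 in/h.
Σ(I−φ)·Δt = d  ⇒  (0.4+0.5+0.5+0.4+0.2+0.4 − 6φ)·1 = 1.62
φ = (2.400 − 1.62/1) / 6 = 0.13 in/h.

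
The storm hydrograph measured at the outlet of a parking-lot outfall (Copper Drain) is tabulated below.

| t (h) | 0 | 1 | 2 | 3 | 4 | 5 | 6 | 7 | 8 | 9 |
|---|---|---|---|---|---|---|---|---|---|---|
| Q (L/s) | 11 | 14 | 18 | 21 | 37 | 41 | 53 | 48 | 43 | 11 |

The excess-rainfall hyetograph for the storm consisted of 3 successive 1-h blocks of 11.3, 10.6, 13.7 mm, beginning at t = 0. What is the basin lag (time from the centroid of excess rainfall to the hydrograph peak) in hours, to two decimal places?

Centroid of excess rainfall: t_c = Σ P_i·t̄_i / ΣP_i = 1.5674 h (block centres at 0.5, 1.5, 2.5 h).
Hydrograph peak occurs at t = 6 h, so basin lag t_L = 6 − 1.5674 = 4.43 h.

t_L ≈ 4.43 h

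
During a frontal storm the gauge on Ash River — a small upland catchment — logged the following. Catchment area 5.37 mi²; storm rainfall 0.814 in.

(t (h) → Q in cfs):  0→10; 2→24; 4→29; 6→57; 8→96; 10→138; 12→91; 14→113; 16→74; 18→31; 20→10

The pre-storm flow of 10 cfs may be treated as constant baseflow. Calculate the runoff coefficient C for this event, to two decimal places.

C ≈ 0.40

ΣQ_DR = 563.0 cfs; V = ΣQ_DR·Δt = 4.054 × 10^6 ft³.
Runoff depth d = V / A = 0.3249 in.
C = d / P = 0.3249 / 0.814 = 0.40.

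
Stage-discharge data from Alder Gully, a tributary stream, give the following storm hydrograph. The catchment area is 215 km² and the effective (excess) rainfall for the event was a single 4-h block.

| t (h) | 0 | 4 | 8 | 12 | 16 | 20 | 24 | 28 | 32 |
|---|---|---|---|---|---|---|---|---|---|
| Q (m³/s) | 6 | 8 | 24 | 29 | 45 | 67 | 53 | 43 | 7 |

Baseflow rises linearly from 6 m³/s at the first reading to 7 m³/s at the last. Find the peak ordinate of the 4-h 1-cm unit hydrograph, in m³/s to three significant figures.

U_p ≈ 40.3 m³/s

Direct runoff: 0.00, 1.88, 17.75, 22.62, 38.50, 60.38, 46.25, 36.12, 0.00 m³/s; ΣQ_DR = 223.5 m³/s, peak = 60.38 m³/s.
Runoff depth d = ΣQ_DR·Δt / A = 223.5 × 14400 / (215 km²) = 14.97 mm.
The 1-cm UH is the DRH scaled by (10 mm)/d, so U_p = 60.38 × 10/14.97 = 40.3 m³/s.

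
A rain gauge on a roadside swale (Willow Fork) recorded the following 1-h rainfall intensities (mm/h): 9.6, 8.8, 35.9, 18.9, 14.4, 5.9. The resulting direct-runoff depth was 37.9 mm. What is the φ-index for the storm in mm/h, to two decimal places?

Only the 3 blocks with intensity above φ contribute runoff: 35.9, 18.9, 14.4 mm/h.
Σ(I−φ)·Δt = d  ⇒  (35.9+18.9+14.4 − 3φ)·1 = 37.9
φ = (69.20 − 37.9/1) / 3 = 10.43 mm/h.

φ ≈ 10.43 mm/h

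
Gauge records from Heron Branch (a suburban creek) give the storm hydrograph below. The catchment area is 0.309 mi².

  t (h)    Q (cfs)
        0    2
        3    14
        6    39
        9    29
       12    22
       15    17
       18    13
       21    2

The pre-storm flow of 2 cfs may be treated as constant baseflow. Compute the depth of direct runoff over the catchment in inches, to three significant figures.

d ≈ 1.84 in

Direct runoff: 0.0, 12.0, 37.0, 27.0, 20.0, 15.0, 11.0, 0.0 cfs; ΣQ_DR = 122.0 cfs.
V = ΣQ_DR · Δt = 122.0 × 10800 s = 1.318 × 10^6 ft³.
Over A = 0.309 mi², depth = V / A = 1.84 in.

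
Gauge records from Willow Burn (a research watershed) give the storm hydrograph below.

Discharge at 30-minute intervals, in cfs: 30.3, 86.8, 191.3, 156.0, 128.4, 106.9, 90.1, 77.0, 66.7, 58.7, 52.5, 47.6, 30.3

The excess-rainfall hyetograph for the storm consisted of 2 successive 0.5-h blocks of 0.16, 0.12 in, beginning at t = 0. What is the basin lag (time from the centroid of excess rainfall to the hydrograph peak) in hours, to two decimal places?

t_L ≈ 0.54 h

Centroid of excess rainfall: t_c = Σ P_i·t̄_i / ΣP_i = 0.4643 h (block centres at 0.25, 0.75 h).
Hydrograph peak occurs at t = 1 h, so basin lag t_L = 1 − 0.4643 = 0.54 h.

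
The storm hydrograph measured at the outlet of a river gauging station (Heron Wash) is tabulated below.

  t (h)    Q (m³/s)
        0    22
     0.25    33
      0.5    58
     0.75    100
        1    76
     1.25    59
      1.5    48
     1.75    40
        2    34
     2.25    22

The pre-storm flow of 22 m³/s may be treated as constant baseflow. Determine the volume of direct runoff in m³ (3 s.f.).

V ≈ 2.45 × 10^5 m³

Direct-runoff ordinates (Q − Q_b): 0.0, 11.0, 36.0, 78.0, 54.0, 37.0, 26.0, 18.0, 12.0, 0.0 m³/s.
ΣQ_DR = 272.0 m³/s.
With Δt = 0.25 h = 900 s, V = ΣQ_DR · Δt = 272.0 × 900 = 2.45 × 10^5 m³.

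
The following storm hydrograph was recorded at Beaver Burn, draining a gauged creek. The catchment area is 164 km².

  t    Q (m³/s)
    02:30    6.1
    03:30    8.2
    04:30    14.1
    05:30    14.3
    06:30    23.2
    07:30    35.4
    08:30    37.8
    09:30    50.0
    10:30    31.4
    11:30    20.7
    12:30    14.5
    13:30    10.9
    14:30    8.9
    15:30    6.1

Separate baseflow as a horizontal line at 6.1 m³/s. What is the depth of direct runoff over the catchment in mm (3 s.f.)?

d ≈ 4.31 mm

Direct runoff: 0.0, 2.1, 8.0, 8.2, 17.1, 29.3, 31.7, 43.9, 25.3, 14.6, 8.4, 4.8, 2.8, 0.0 m³/s; ΣQ_DR = 196.2 m³/s.
V = ΣQ_DR · Δt = 196.2 × 3600 s = 7.063 × 10^5 m³.
Over A = 164 km², depth = V / A = 4.31 mm.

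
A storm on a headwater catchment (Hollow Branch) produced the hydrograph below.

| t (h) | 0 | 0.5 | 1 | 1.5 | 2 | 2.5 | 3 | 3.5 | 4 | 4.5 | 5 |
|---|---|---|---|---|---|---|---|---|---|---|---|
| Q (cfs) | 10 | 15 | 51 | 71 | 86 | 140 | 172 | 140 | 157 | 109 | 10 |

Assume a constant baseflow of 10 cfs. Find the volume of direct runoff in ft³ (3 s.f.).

Direct-runoff ordinates (Q − Q_b): 0.0, 5.0, 41.0, 61.0, 76.0, 130.0, 162.0, 130.0, 147.0, 99.0, 0.0 cfs.
ΣQ_DR = 851.0 cfs.
With Δt = 0.5 h = 1800 s, V = ΣQ_DR · Δt = 851.0 × 1800 = 1.53 × 10^6 ft³.

V ≈ 1.53 × 10^6 ft³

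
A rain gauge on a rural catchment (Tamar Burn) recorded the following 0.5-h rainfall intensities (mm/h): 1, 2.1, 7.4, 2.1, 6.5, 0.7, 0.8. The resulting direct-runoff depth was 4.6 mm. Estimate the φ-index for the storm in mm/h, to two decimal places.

φ ≈ 2.35 mm/h

Only the 2 blocks with intensity above φ contribute runoff: 7.4, 6.5 mm/h.
Σ(I−φ)·Δt = d  ⇒  (7.4+6.5 − 2φ)·0.5 = 4.6
φ = (13.90 − 4.6/0.5) / 2 = 2.35 mm/h.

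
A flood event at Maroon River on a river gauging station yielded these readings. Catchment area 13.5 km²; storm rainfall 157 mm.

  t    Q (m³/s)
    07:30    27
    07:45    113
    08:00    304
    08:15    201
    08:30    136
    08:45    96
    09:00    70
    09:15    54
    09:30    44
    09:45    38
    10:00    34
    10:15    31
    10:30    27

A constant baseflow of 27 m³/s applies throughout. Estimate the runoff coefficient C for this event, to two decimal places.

ΣQ_DR = 824.0 m³/s; V = ΣQ_DR·Δt = 7.416 × 10^5 m³.
Runoff depth d = V / A = 54.93 mm.
C = d / P = 54.93 / 157 = 0.35.

C ≈ 0.35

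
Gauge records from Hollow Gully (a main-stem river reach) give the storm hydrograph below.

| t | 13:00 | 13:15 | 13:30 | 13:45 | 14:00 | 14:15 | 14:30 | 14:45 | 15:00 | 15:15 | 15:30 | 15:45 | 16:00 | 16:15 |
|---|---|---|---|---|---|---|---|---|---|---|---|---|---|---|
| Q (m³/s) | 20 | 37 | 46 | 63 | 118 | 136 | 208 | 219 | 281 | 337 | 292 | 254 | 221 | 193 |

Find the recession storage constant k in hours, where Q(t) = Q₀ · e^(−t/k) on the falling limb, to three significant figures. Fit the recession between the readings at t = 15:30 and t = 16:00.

On the falling limb, Q drops from 292 to 221 m³/s between t = 15:30 and t = 16:00 (Δt = 0.5 h).
k = −Δt / ln(Q₂/Q₁) = −0.5 / ln(221/292) = 1.79 h.

k ≈ 1.79 h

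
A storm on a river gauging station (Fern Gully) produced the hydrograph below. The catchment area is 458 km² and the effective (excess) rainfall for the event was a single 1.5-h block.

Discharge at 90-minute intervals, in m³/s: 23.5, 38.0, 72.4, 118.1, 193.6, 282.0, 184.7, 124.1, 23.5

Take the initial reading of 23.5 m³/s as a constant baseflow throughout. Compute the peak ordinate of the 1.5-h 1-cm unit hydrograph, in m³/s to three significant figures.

Direct runoff: 0.0, 14.5, 48.9, 94.6, 170.1, 258.5, 161.2, 100.6, 0.0 m³/s; ΣQ_DR = 848.4 m³/s, peak = 258.5 m³/s.
Runoff depth d = ΣQ_DR·Δt / A = 848.4 × 5400 / (458 km²) = 10.00 mm.
The 1-cm UH is the DRH scaled by (10 mm)/d, so U_p = 258.5 × 10/10.00 = 258 m³/s.

U_p ≈ 258 m³/s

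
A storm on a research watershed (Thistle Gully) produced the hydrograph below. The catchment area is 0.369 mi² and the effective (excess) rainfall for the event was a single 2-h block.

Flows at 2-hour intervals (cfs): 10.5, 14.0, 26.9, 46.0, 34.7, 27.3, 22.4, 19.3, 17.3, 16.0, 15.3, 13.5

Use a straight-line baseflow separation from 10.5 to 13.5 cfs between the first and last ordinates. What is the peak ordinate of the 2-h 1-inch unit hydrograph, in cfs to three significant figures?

Direct runoff: 0.00, 3.23, 15.85, 34.68, 23.11, 15.44, 10.26, 6.89, 4.62, 3.05, 2.07, 0.00 cfs; ΣQ_DR = 119.2 cfs, peak = 34.68 cfs.
Runoff depth d = ΣQ_DR·Δt / A = 119.2 × 7200 / (0.369 mi²) = 1.001 in.
The 1-inch UH is the DRH scaled by (1 in)/d, so U_p = 34.68 × 1/1.001 = 34.6 cfs.

U_p ≈ 34.6 cfs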